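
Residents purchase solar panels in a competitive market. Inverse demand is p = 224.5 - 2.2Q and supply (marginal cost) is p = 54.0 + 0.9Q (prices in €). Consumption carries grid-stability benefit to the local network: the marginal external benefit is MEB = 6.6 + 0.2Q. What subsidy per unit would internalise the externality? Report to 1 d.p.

subsidy = €18.8 per unit

Social marginal benefit = demand + MEB = 231.1 - 2.0Q.
Set SMB = MC: 231.1 - 2.0Q = 54.0 + 0.9Q → Q* = 61.0690.
The Pigouvian subsidy equals MEB at Q*: 6.6 + 0.2×61.0690 = 18.8138.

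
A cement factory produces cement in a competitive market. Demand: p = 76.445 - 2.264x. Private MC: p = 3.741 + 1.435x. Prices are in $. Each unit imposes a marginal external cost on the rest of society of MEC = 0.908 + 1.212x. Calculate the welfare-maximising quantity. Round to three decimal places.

x* = 14.619

Social marginal cost = private MC + MEC = 4.649 + 2.647x.
Set SMC = demand: 4.649 + 2.647x = 76.445 - 2.264x → x* = 14.6194.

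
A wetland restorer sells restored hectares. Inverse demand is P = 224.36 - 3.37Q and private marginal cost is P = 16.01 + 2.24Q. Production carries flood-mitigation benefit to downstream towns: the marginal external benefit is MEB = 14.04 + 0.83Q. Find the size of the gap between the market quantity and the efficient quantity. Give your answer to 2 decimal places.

9.39 units

Market equilibrium (private): 16.01 + 2.24Q = 224.36 - 3.37Q → Q_m = 37.1390.
Social marginal cost = private MC − MEB = 1.97 + 1.41Q.
Set SMC = demand: 1.97 + 1.41Q = 224.36 - 3.37Q → Q* = 46.5251.
Gap = |37.1390 − 46.5251| = 9.3861.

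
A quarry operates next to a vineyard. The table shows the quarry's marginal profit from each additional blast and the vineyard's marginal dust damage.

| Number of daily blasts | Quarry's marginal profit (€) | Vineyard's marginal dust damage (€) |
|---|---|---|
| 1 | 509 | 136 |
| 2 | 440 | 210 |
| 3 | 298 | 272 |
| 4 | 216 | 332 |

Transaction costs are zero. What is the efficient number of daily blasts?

Bargaining reaches the level where marginal profit last exceeds marginal dust damage.
That holds through level 3 (298 ≥ 272) but not at 4 (216 < 332).

3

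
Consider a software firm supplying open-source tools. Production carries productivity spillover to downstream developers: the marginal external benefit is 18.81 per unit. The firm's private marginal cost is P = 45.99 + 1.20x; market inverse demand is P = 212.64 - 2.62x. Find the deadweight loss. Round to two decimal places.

DWL = 46.31

Market equilibrium (private): 45.99 + 1.20x = 212.64 - 2.62x → x_m = 43.6257.
Social marginal cost = private MC − MEB = 27.18 + 1.20x.
Set SMC = demand: 27.18 + 1.20x = 212.64 - 2.62x → x* = 48.5497.
Between x* and x_m the wedge demand − SMC runs linearly from 0 to MEB(x_m), so the loss is a triangle.
DWL = ½ × 4.9240 × 18.8100 = 46.3102.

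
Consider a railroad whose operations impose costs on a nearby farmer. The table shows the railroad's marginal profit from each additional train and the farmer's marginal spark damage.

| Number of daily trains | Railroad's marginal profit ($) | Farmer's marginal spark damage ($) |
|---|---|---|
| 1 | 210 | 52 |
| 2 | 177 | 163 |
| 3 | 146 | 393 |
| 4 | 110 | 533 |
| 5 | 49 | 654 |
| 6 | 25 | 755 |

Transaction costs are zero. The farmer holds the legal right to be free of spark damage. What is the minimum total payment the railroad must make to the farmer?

$215

Efficient level: marginal profit ≥ marginal spark damage through level 2, so k* = 2.
With the farmer holding the right, the railroad must at least compensate total damage at k*: 52 + 163 = 215.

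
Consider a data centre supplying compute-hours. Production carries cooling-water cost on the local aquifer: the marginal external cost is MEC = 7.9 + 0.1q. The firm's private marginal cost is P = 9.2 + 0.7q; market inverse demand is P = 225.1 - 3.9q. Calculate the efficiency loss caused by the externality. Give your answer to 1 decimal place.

DWL = 16.9

Market equilibrium (private): 9.2 + 0.7q = 225.1 - 3.9q → q_m = 46.9348.
Social marginal cost = private MC + MEC = 17.1 + 0.8q.
Set SMC = demand: 17.1 + 0.8q = 225.1 - 3.9q → q* = 44.2553.
The loss is the area between SMC and demand from q* to q_m; with linear curves that's a triangle of height MEC(q_m).
DWL = ½ × 2.6795 × 12.5935 = 16.8721.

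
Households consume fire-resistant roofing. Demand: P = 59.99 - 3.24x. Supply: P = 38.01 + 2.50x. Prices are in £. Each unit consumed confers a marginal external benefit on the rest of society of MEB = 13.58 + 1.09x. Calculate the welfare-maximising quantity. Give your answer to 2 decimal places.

Social marginal benefit = demand + MEB = 73.57 - 2.15x.
Set SMB = MC: 73.57 - 2.15x = 38.01 + 2.50x → x* = 7.6473.

x* = 7.65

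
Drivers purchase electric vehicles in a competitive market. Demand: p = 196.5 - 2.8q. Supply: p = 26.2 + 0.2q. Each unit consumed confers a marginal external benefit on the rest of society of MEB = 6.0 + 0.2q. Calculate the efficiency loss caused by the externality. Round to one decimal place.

DWL = 53.8

Market equilibrium (private): 26.2 + 0.2q = 196.5 - 2.8q → q_m = 56.7667.
Social marginal benefit = demand + MEB = 202.5 - 2.6q.
Set SMB = MC: 202.5 - 2.6q = 26.2 + 0.2q → q* = 62.9643.
The welfare-loss triangle has base |q_m − q*| and height MEB(q_m) (the vertical gap between SMB and MC is zero at q* and MEB at q_m).
DWL = ½ × 6.1976 × 17.3533 = 53.7744.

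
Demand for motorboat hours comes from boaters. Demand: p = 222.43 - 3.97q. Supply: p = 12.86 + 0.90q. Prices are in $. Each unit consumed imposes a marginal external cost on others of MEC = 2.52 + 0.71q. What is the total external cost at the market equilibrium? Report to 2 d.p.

$765.84

Market equilibrium (private): 12.86 + 0.90q = 222.43 - 3.97q → q_m = 43.0329.
Total external cost = ∫₀^{q_m} (2.52 + 0.71q) dq = 2.52×43.0329 + ½×0.71×43.0329² = 765.8427.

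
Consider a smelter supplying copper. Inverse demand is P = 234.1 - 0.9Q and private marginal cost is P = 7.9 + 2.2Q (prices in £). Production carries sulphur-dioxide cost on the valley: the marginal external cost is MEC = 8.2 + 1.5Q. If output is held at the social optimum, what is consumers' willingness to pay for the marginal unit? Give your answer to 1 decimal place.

P = £191.4

Social marginal cost = private MC + MEC = 16.1 + 3.7Q.
Set SMC = demand: 16.1 + 3.7Q = 234.1 - 0.9Q → Q* = 47.3913.
Consumer price on the demand curve at Q*: 234.1 − 0.9×47.3913 = 191.4478.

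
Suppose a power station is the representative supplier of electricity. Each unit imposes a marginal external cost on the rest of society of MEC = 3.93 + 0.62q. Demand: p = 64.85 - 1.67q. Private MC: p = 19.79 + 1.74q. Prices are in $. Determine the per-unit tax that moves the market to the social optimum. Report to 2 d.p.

Social marginal cost = private MC + MEC = 23.72 + 2.36q.
Set SMC = demand: 23.72 + 2.36q = 64.85 - 1.67q → q* = 10.2060.
The Pigouvian tax equals MEC at q*: 3.93 + 0.62×10.2060 = 10.2577.

tax = $10.26 per unit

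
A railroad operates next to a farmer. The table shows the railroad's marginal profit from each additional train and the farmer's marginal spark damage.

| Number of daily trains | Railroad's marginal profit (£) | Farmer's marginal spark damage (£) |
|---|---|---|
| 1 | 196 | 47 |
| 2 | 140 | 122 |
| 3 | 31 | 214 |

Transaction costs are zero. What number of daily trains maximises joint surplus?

Bargaining reaches the level where marginal profit last exceeds marginal spark damage.
That holds through level 2 (140 ≥ 122) but not at 3 (31 < 214).

2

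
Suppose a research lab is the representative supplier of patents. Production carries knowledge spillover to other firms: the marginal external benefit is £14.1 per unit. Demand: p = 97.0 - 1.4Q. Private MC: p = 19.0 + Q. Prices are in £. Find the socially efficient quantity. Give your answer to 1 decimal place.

Social marginal cost = private MC − MEB = 4.9 + Q.
Set SMC = demand: 4.9 + Q = 97.0 - 1.4Q → Q* = 38.3750.

Q* = 38.4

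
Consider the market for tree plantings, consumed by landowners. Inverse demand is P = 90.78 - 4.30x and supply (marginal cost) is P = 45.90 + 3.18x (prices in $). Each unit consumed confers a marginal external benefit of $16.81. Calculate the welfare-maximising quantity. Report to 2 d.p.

x* = 8.25

Social marginal benefit = demand + MEB = 107.59 - 4.30x.
Set SMB = MC: 107.59 - 4.30x = 45.90 + 3.18x → x* = 8.2473.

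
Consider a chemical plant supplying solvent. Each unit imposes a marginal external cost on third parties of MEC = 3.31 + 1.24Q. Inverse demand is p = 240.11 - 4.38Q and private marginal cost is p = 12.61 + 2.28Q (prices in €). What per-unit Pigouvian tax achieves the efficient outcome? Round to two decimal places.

tax = €38.50 per unit

Social marginal cost = private MC + MEC = 15.92 + 3.52Q.
Set SMC = demand: 15.92 + 3.52Q = 240.11 - 4.38Q → Q* = 28.3785.
The Pigouvian tax equals MEC at Q*: 3.31 + 1.24×28.3785 = 38.4993.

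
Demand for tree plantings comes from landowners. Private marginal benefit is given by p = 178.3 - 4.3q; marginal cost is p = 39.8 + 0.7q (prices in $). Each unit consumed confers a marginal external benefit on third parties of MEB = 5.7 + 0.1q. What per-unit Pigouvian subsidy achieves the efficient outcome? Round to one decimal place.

Social marginal benefit = demand + MEB = 184.0 - 4.2q.
Set SMB = MC: 184.0 - 4.2q = 39.8 + 0.7q → q* = 29.4286.
The Pigouvian subsidy equals MEB at q*: 5.7 + 0.1×29.4286 = 8.6429.

subsidy = $8.6 per unit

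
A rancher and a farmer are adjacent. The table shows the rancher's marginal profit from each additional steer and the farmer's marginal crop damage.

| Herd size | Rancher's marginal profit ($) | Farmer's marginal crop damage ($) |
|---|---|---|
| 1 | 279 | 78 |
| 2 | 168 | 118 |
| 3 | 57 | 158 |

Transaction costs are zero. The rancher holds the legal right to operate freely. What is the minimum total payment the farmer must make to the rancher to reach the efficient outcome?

Left alone the rancher would choose level 3 (marginal profit stays positive).
Efficient level: k* = 2 (marginal profit ≥ marginal crop damage through 2).
The farmer must at least cover the rancher's forgone profit from cutting 3→2: 57 = 57.

$57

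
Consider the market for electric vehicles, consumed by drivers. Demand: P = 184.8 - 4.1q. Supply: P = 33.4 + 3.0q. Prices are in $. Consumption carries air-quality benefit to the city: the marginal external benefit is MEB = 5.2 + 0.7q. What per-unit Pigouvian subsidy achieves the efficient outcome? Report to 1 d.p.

Social marginal benefit = demand + MEB = 190.0 - 3.4q.
Set SMB = MC: 190.0 - 3.4q = 33.4 + 3.0q → q* = 24.4688.
The Pigouvian subsidy equals MEB at q*: 5.2 + 0.7×24.4688 = 22.3282.

subsidy = $22.3 per unit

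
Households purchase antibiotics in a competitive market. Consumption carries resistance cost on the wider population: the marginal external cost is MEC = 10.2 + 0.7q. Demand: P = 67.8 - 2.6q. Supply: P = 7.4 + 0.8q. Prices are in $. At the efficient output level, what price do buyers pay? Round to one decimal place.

Social marginal benefit = demand − MEC = 57.6 - 3.3q.
Set SMB = MC: 57.6 - 3.3q = 7.4 + 0.8q → q* = 12.2439.
Consumer price on the demand curve at q*: 67.8 − 2.6×12.2439 = 35.9659.

P = $36.0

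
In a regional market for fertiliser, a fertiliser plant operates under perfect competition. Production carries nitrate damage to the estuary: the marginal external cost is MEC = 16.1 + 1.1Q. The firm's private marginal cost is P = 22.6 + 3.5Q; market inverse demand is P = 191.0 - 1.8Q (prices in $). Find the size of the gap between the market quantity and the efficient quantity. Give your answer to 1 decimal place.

8.0 units

Market equilibrium (private): 22.6 + 3.5Q = 191.0 - 1.8Q → Q_m = 31.7736.
Social marginal cost = private MC + MEC = 38.7 + 4.6Q.
Set SMC = demand: 38.7 + 4.6Q = 191.0 - 1.8Q → Q* = 23.7969.
Gap = |31.7736 − 23.7969| = 7.9767.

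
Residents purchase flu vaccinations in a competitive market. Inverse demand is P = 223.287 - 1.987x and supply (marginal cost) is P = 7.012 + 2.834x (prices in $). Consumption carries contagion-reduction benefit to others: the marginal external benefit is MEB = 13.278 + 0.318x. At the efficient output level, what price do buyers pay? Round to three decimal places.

Social marginal benefit = demand + MEB = 236.565 - 1.669x.
Set SMB = MC: 236.565 - 1.669x = 7.012 + 2.834x → x* = 50.9778.
Consumer price on the demand curve at x*: 223.287 − 1.987×50.9778 = 121.9941.

P = $121.994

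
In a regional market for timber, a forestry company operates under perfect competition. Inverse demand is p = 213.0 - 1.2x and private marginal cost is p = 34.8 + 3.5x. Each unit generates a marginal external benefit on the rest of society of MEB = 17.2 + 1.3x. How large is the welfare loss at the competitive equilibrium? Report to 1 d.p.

Market equilibrium (private): 34.8 + 3.5x = 213.0 - 1.2x → x_m = 37.9149.
Social marginal cost = private MC − MEB = 17.6 + 2.2x.
Set SMC = demand: 17.6 + 2.2x = 213.0 - 1.2x → x* = 57.4706.
The welfare-loss triangle has base |x_m − x*| and height MEB(x_m) (the vertical gap between SMC and demand is zero at x* and MEB at x_m).
DWL = ½ × 19.5557 × 66.4894 = 650.1234.

DWL = 650.1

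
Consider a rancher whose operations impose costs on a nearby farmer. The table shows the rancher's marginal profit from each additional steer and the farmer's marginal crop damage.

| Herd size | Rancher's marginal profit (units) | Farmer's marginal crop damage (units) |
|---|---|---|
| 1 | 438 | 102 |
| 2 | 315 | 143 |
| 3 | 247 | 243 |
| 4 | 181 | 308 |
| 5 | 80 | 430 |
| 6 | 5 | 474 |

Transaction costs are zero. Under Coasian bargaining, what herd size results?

Bargaining reaches the level where marginal profit last exceeds marginal crop damage.
That holds through level 3 (247 ≥ 243) but not at 4 (181 < 308).

3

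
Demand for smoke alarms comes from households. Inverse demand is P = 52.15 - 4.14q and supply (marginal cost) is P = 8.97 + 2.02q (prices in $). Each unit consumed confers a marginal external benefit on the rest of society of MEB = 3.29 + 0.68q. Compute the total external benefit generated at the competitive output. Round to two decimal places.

Market equilibrium (private): 8.97 + 2.02q = 52.15 - 4.14q → q_m = 7.0097.
Total external benefit = ∫₀^{q_m} (3.29 + 0.68q) dq = 3.29×7.0097 + ½×0.68×7.0097² = 39.7681.

$39.77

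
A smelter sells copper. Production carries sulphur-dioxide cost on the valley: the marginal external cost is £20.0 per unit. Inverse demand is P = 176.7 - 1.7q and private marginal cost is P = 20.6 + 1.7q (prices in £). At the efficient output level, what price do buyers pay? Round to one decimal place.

Social marginal cost = private MC + MEC = 40.6 + 1.7q.
Set SMC = demand: 40.6 + 1.7q = 176.7 - 1.7q → q* = 40.0294.
Consumer price on the demand curve at q*: 176.7 − 1.7×40.0294 = 108.6500.

P = £108.7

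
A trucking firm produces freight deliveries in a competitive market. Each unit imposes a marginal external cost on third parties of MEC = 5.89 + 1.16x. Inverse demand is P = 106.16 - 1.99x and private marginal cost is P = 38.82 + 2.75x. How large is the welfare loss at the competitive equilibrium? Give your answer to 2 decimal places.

DWL = 42.41

Market equilibrium (private): 38.82 + 2.75x = 106.16 - 1.99x → x_m = 14.2068.
Social marginal cost = private MC + MEC = 44.71 + 3.91x.
Set SMC = demand: 44.71 + 3.91x = 106.16 - 1.99x → x* = 10.4153.
The loss is the area between SMC and demand from x* to x_m; with linear curves that's a triangle of height MEC(x_m).
DWL = ½ × 3.7915 × 22.3698 = 42.4075.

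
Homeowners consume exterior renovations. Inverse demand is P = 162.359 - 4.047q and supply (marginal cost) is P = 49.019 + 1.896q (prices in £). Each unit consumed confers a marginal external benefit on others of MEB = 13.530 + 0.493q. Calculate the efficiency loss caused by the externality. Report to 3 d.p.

DWL = £48.246

Market equilibrium (private): 49.019 + 1.896q = 162.359 - 4.047q → q_m = 19.0712.
Social marginal benefit = demand + MEB = 175.889 - 3.554q.
Set SMB = MC: 175.889 - 3.554q = 49.019 + 1.896q → q* = 23.2789.
Between q* and q_m the wedge SMB − MC runs linearly from 0 to MEB(q_m), so the loss is a triangle.
DWL = ½ × 4.2077 × 22.9321 = 48.2457.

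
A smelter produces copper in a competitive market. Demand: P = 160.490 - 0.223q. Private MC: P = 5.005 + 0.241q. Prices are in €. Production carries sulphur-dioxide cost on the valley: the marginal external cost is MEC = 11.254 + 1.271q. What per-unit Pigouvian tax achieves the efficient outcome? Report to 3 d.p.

Social marginal cost = private MC + MEC = 16.259 + 1.512q.
Set SMC = demand: 16.259 + 1.512q = 160.490 - 0.223q → q* = 83.1303.
The Pigouvian tax equals MEC at q*: 11.254 + 1.271×83.1303 = 116.9126.

tax = €116.913 per unit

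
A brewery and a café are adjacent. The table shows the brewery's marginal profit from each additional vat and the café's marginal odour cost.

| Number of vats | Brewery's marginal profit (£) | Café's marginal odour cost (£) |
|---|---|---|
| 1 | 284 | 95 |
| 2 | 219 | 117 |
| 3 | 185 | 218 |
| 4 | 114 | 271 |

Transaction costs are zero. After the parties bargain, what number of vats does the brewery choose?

2

Bargaining reaches the level where marginal profit last exceeds marginal odour cost.
That holds through level 2 (219 ≥ 117) but not at 3 (185 < 218).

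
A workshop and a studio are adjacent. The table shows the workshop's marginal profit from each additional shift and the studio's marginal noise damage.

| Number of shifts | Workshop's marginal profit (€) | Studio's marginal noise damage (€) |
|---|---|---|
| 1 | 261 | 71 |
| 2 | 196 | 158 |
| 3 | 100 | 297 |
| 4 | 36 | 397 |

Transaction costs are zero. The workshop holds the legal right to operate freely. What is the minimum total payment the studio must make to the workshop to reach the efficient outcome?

Left alone the workshop would choose level 4 (marginal profit stays positive).
Efficient level: k* = 2 (marginal profit ≥ marginal noise damage through 2).
The studio must at least cover the workshop's forgone profit from cutting 4→2: 100 + 36 = 136.

€136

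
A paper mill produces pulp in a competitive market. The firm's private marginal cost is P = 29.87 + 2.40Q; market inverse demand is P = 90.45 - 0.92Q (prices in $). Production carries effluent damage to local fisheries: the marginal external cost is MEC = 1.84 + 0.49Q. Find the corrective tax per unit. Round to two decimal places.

Social marginal cost = private MC + MEC = 31.71 + 2.89Q.
Set SMC = demand: 31.71 + 2.89Q = 90.45 - 0.92Q → Q* = 15.4173.
The Pigouvian tax equals MEC at Q*: 1.84 + 0.49×15.4173 = 9.3945.

tax = $9.39 per unit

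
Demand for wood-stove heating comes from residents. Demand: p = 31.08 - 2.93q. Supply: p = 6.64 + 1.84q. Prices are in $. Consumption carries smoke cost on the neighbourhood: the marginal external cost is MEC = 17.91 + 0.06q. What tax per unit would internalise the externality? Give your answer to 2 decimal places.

Social marginal benefit = demand − MEC = 13.17 - 2.99q.
Set SMB = MC: 13.17 - 2.99q = 6.64 + 1.84q → q* = 1.3520.
The Pigouvian tax equals MEC at q*: 17.91 + 0.06×1.3520 = 17.9911.

tax = $17.99 per unit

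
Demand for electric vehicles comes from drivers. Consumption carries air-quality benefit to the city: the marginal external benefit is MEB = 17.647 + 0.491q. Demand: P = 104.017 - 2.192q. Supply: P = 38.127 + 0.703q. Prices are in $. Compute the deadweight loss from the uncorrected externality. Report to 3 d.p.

DWL = $172.778

Market equilibrium (private): 38.127 + 0.703q = 104.017 - 2.192q → q_m = 22.7599.
Social marginal benefit = demand + MEB = 121.664 - 1.701q.
Set SMB = MC: 121.664 - 1.701q = 38.127 + 0.703q → q* = 34.7492.
The loss is the area between SMB and MC from q* to q_m; with linear curves that's a triangle of height MEB(q_m).
DWL = ½ × 11.9893 × 28.8221 = 172.7784.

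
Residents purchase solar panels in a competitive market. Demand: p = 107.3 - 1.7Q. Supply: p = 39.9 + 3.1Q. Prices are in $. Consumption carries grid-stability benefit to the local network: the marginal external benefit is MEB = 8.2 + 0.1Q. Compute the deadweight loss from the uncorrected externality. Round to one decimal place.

Market equilibrium (private): 39.9 + 3.1Q = 107.3 - 1.7Q → Q_m = 14.0417.
Social marginal benefit = demand + MEB = 115.5 - 1.6Q.
Set SMB = MC: 115.5 - 1.6Q = 39.9 + 3.1Q → Q* = 16.0851.
Between Q* and Q_m the wedge SMB − MC runs linearly from 0 to MEB(Q_m), so the loss is a triangle.
DWL = ½ × 2.0434 × 9.6042 = 9.8126.

DWL = $9.8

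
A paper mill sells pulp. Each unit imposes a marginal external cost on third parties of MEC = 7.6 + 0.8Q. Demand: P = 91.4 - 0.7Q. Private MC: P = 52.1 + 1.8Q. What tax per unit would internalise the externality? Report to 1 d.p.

Social marginal cost = private MC + MEC = 59.7 + 2.6Q.
Set SMC = demand: 59.7 + 2.6Q = 91.4 - 0.7Q → Q* = 9.6061.
The Pigouvian tax equals MEC at Q*: 7.6 + 0.8×9.6061 = 15.2849.

tax = 15.3 per unit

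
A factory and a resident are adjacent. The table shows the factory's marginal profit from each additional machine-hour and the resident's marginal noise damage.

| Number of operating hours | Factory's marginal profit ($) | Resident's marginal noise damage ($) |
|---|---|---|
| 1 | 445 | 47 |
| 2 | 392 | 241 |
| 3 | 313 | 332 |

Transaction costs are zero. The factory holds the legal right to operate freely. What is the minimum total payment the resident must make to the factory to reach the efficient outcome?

Left alone the factory would choose level 3 (marginal profit stays positive).
Efficient level: k* = 2 (marginal profit ≥ marginal noise damage through 2).
The resident must at least cover the factory's forgone profit from cutting 3→2: 313 = 313.

$313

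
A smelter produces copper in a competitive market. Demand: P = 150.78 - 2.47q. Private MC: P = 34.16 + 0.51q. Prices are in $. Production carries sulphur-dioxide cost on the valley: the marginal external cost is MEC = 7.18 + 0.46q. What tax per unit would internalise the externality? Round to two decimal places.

tax = $21.81 per unit

Social marginal cost = private MC + MEC = 41.34 + 0.97q.
Set SMC = demand: 41.34 + 0.97q = 150.78 - 2.47q → q* = 31.8140.
The Pigouvian tax equals MEC at q*: 7.18 + 0.46×31.8140 = 21.8144.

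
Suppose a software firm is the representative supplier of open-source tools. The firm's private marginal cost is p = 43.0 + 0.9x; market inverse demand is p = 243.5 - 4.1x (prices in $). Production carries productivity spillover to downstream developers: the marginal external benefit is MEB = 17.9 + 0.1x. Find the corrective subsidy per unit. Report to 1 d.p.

subsidy = $22.4 per unit

Social marginal cost = private MC − MEB = 25.1 + 0.8x.
Set SMC = demand: 25.1 + 0.8x = 243.5 - 4.1x → x* = 44.5714.
The Pigouvian subsidy equals MEB at x*: 17.9 + 0.1×44.5714 = 22.3571.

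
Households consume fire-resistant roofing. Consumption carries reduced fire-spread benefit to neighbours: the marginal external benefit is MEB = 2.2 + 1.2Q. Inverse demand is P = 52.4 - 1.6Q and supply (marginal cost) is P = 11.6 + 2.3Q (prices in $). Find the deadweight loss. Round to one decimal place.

Market equilibrium (private): 11.6 + 2.3Q = 52.4 - 1.6Q → Q_m = 10.4615.
Social marginal benefit = demand + MEB = 54.6 - 0.4Q.
Set SMB = MC: 54.6 - 0.4Q = 11.6 + 2.3Q → Q* = 15.9259.
Between Q* and Q_m the wedge SMB − MC runs linearly from 0 to MEB(Q_m), so the loss is a triangle.
DWL = ½ × 5.4644 × 14.7538 = 40.3103.

DWL = $40.3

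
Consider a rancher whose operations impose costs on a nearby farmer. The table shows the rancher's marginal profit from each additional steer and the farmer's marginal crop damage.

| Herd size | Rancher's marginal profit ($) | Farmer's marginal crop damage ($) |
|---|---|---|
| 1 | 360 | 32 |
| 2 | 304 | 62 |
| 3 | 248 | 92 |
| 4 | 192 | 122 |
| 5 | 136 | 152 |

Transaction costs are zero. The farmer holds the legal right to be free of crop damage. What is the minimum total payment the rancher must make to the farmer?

Efficient level: marginal profit ≥ marginal crop damage through level 4, so k* = 4.
With the farmer holding the right, the rancher must at least compensate total damage at k*: 32 + 62 + 92 + 122 = 308.

$308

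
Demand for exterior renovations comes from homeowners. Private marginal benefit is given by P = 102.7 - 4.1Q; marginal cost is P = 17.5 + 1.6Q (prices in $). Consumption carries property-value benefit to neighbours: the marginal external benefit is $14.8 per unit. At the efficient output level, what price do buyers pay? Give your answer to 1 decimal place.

P = $30.8

Social marginal benefit = demand + MEB = 117.5 - 4.1Q.
Set SMB = MC: 117.5 - 4.1Q = 17.5 + 1.6Q → Q* = 17.5439.
Consumer price on the demand curve at Q*: 102.7 − 4.1×17.5439 = 30.7700.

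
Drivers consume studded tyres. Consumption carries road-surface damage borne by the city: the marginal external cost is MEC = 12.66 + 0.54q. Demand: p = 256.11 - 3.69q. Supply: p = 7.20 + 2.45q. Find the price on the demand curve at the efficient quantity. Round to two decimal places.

P = 125.61

Social marginal benefit = demand − MEC = 243.45 - 4.23q.
Set SMB = MC: 243.45 - 4.23q = 7.20 + 2.45q → q* = 35.3668.
Consumer price on the demand curve at q*: 256.11 − 3.69×35.3668 = 125.6065.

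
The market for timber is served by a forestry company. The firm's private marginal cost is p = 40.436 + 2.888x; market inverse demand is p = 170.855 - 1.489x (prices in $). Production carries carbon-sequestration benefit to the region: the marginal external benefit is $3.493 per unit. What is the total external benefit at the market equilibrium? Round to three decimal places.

$104.079

Market equilibrium (private): 40.436 + 2.888x = 170.855 - 1.489x → x_m = 29.7964.
Total external benefit = MEB × x_m = 3.493 × 29.7964 = 104.0788.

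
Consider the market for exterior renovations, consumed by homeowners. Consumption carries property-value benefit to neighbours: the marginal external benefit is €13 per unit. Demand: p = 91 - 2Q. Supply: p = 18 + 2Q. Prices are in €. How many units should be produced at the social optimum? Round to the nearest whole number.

Q* = 22

Social marginal benefit = demand + MEB = 104 - 2Q.
Set SMB = MC: 104 - 2Q = 18 + 2Q → Q* = 21.5000.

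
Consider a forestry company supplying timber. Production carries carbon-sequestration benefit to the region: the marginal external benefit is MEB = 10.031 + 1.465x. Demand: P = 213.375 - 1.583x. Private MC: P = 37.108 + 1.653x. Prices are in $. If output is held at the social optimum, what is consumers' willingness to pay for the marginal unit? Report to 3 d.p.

Social marginal cost = private MC − MEB = 27.077 + 0.188x.
Set SMC = demand: 27.077 + 0.188x = 213.375 - 1.583x → x* = 105.1937.
Consumer price on the demand curve at x*: 213.375 − 1.583×105.1937 = 46.8534.

P = $46.853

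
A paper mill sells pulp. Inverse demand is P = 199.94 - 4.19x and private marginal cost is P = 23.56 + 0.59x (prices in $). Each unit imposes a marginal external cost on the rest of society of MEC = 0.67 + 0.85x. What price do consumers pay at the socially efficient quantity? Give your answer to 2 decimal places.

P = $69.17

Social marginal cost = private MC + MEC = 24.23 + 1.44x.
Set SMC = demand: 24.23 + 1.44x = 199.94 - 4.19x → x* = 31.2096.
Consumer price on the demand curve at x*: 199.94 − 4.19×31.2096 = 69.1718.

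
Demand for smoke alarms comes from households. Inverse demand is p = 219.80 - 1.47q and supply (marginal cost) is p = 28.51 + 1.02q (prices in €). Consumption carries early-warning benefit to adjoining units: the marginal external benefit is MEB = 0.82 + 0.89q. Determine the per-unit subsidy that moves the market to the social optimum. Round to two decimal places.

subsidy = €107.68 per unit

Social marginal benefit = demand + MEB = 220.62 - 0.58q.
Set SMB = MC: 220.62 - 0.58q = 28.51 + 1.02q → q* = 120.0688.
The Pigouvian subsidy equals MEB at q*: 0.82 + 0.89×120.0688 = 107.6812.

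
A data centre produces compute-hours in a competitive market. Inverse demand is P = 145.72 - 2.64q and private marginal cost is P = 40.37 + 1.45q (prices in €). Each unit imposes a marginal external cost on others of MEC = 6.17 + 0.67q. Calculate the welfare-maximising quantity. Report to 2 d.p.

Social marginal cost = private MC + MEC = 46.54 + 2.12q.
Set SMC = demand: 46.54 + 2.12q = 145.72 - 2.64q → q* = 20.8361.

q* = 20.84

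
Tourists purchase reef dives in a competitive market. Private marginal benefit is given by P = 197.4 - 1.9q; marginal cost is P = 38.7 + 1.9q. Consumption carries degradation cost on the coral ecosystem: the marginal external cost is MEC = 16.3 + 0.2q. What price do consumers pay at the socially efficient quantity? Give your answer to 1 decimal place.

Social marginal benefit = demand − MEC = 181.1 - 2.1q.
Set SMB = MC: 181.1 - 2.1q = 38.7 + 1.9q → q* = 35.6000.
Consumer price on the demand curve at q*: 197.4 − 1.9×35.6000 = 129.7600.

P = 129.8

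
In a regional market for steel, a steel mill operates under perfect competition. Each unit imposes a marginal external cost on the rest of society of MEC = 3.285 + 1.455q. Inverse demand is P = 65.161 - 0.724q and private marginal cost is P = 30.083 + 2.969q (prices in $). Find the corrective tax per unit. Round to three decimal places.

tax = $12.271 per unit

Social marginal cost = private MC + MEC = 33.368 + 4.424q.
Set SMC = demand: 33.368 + 4.424q = 65.161 - 0.724q → q* = 6.1758.
The Pigouvian tax equals MEC at q*: 3.285 + 1.455×6.1758 = 12.2708.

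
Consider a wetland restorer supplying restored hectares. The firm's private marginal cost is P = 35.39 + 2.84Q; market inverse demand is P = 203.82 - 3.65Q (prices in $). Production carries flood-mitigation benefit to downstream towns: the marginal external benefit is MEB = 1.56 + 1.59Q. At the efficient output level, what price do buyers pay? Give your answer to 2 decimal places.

P = $77.19

Social marginal cost = private MC − MEB = 33.83 + 1.25Q.
Set SMC = demand: 33.83 + 1.25Q = 203.82 - 3.65Q → Q* = 34.6918.
Consumer price on the demand curve at Q*: 203.82 − 3.65×34.6918 = 77.1949.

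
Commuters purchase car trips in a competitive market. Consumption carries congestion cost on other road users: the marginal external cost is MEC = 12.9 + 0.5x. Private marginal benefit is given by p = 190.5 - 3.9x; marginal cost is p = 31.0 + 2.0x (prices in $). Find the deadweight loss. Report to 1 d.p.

Market equilibrium (private): 31.0 + 2.0x = 190.5 - 3.9x → x_m = 27.0339.
Social marginal benefit = demand − MEC = 177.6 - 4.4x.
Set SMB = MC: 177.6 - 4.4x = 31.0 + 2.0x → x* = 22.9063.
Between x* and x_m the wedge MC − SMB runs linearly from 0 to MEC(x_m), so the loss is a triangle.
DWL = ½ × 4.1276 × 26.4169 = 54.5192.

DWL = $54.5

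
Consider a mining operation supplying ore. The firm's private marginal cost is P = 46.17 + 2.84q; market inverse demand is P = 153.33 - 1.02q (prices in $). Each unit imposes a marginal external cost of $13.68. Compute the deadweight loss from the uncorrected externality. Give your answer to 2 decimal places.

DWL = $24.24

Market equilibrium (private): 46.17 + 2.84q = 153.33 - 1.02q → q_m = 27.7617.
Social marginal cost = private MC + MEC = 59.85 + 2.84q.
Set SMC = demand: 59.85 + 2.84q = 153.33 - 1.02q → q* = 24.2176.
Height of the DWL triangle at q_m is SMC(q_m) − demand(q_m) = MEC(q_m) = 13.6800.
DWL = ½ × 3.5441 × 13.6800 = 24.2416.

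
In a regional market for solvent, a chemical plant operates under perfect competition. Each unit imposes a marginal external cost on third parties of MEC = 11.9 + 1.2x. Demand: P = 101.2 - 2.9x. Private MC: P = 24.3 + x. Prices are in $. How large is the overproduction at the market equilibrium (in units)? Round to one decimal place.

7.0 units

Market equilibrium (private): 24.3 + x = 101.2 - 2.9x → x_m = 19.7179.
Social marginal cost = private MC + MEC = 36.2 + 2.2x.
Set SMC = demand: 36.2 + 2.2x = 101.2 - 2.9x → x* = 12.7451.
Gap = |19.7179 − 12.7451| = 6.9728.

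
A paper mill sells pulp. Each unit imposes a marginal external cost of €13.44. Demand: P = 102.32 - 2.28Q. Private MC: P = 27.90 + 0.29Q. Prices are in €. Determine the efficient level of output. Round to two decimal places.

Social marginal cost = private MC + MEC = 41.34 + 0.29Q.
Set SMC = demand: 41.34 + 0.29Q = 102.32 - 2.28Q → Q* = 23.7276.

Q* = 23.73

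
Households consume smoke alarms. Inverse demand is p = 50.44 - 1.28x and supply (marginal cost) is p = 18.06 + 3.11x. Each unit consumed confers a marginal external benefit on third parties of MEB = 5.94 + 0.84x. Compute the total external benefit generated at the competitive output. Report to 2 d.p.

66.66

Market equilibrium (private): 18.06 + 3.11x = 50.44 - 1.28x → x_m = 7.3759.
Total external benefit = ∫₀^{x_m} (5.94 + 0.84x) dx = 5.94×7.3759 + ½×0.84×7.3759² = 66.6625.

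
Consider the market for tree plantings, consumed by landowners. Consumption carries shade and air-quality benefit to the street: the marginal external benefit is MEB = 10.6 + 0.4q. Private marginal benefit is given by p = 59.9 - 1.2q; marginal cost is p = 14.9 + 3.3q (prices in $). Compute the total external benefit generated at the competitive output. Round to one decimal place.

Market equilibrium (private): 14.9 + 3.3q = 59.9 - 1.2q → q_m = 10.0000.
Total external benefit = ∫₀^{q_m} (10.6 + 0.4q) dq = 10.6×10.0000 + ½×0.4×10.0000² = 126.0000.

$126.0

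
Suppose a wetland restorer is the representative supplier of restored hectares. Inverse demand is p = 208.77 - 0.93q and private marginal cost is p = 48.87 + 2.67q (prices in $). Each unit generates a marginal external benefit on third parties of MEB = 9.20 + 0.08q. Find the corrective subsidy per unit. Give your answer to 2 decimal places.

Social marginal cost = private MC − MEB = 39.67 + 2.59q.
Set SMC = demand: 39.67 + 2.59q = 208.77 - 0.93q → q* = 48.0398.
The Pigouvian subsidy equals MEB at q*: 9.20 + 0.08×48.0398 = 13.0432.

subsidy = $13.04 per unit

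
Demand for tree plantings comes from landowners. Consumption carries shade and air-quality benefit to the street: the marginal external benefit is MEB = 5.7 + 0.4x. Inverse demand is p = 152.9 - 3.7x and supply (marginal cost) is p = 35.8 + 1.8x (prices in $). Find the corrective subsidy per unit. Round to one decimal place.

subsidy = $15.3 per unit

Social marginal benefit = demand + MEB = 158.6 - 3.3x.
Set SMB = MC: 158.6 - 3.3x = 35.8 + 1.8x → x* = 24.0784.
The Pigouvian subsidy equals MEB at x*: 5.7 + 0.4×24.0784 = 15.3314.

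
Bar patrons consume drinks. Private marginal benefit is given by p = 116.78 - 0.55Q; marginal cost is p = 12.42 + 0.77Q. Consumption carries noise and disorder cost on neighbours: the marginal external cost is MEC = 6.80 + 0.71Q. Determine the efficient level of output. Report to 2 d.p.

Social marginal benefit = demand − MEC = 109.98 - 1.26Q.
Set SMB = MC: 109.98 - 1.26Q = 12.42 + 0.77Q → Q* = 48.0591.

Q* = 48.06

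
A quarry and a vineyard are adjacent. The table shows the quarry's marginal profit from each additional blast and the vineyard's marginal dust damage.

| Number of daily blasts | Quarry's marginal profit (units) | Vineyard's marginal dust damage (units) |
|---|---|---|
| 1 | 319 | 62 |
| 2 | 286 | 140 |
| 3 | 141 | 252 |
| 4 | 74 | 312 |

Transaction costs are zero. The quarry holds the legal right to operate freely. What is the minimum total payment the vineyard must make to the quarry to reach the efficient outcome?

Left alone the quarry would choose level 4 (marginal profit stays positive).
Efficient level: k* = 2 (marginal profit ≥ marginal dust damage through 2).
The vineyard must at least cover the quarry's forgone profit from cutting 4→2: 141 + 74 = 215.

215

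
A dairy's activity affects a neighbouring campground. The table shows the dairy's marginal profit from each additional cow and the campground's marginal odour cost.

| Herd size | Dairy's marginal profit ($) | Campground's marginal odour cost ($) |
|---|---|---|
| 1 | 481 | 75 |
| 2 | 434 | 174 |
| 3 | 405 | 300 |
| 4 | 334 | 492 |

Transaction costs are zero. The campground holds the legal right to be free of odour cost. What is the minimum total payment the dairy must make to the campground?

$549

Efficient level: marginal profit ≥ marginal odour cost through level 3, so k* = 3.
With the campground holding the right, the dairy must at least compensate total damage at k*: 75 + 174 + 300 = 549.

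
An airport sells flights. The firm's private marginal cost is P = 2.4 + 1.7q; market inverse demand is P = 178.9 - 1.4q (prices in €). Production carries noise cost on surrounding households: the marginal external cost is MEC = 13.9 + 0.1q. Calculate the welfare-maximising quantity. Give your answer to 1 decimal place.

Social marginal cost = private MC + MEC = 16.3 + 1.8q.
Set SMC = demand: 16.3 + 1.8q = 178.9 - 1.4q → q* = 50.8125.

q* = 50.8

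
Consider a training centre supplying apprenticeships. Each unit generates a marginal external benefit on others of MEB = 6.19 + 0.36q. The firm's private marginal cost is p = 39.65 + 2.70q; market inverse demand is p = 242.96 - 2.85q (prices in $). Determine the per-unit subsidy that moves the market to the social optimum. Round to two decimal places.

Social marginal cost = private MC − MEB = 33.46 + 2.34q.
Set SMC = demand: 33.46 + 2.34q = 242.96 - 2.85q → q* = 40.3661.
The Pigouvian subsidy equals MEB at q*: 6.19 + 0.36×40.3661 = 20.7218.

subsidy = $20.72 per unit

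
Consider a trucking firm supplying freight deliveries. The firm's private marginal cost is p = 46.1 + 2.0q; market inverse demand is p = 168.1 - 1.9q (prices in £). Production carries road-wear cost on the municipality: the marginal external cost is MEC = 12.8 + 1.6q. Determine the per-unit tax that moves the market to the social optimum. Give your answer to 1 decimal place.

Social marginal cost = private MC + MEC = 58.9 + 3.6q.
Set SMC = demand: 58.9 + 3.6q = 168.1 - 1.9q → q* = 19.8545.
The Pigouvian tax equals MEC at q*: 12.8 + 1.6×19.8545 = 44.5672.

tax = £44.6 per unit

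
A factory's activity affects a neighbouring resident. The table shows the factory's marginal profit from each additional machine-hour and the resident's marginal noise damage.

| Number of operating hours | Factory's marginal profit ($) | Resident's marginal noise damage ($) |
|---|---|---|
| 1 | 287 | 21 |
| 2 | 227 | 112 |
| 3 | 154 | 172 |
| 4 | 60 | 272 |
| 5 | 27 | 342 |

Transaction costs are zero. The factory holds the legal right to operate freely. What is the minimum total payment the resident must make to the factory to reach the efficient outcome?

$241

Left alone the factory would choose level 5 (marginal profit stays positive).
Efficient level: k* = 2 (marginal profit ≥ marginal noise damage through 2).
The resident must at least cover the factory's forgone profit from cutting 5→2: 154 + 60 + 27 = 241.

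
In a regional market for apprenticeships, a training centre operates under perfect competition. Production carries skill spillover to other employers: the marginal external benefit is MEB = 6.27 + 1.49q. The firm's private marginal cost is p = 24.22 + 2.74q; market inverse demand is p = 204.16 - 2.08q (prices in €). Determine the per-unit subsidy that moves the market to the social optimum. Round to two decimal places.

Social marginal cost = private MC − MEB = 17.95 + 1.25q.
Set SMC = demand: 17.95 + 1.25q = 204.16 - 2.08q → q* = 55.9189.
The Pigouvian subsidy equals MEB at q*: 6.27 + 1.49×55.9189 = 89.5892.

subsidy = €89.59 per unit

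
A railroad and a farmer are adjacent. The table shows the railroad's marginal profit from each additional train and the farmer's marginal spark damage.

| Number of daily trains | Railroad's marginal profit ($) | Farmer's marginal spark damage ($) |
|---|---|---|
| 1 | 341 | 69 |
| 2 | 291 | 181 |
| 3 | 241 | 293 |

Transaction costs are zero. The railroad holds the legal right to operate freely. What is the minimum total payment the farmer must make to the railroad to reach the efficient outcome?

$241

Left alone the railroad would choose level 3 (marginal profit stays positive).
Efficient level: k* = 2 (marginal profit ≥ marginal spark damage through 2).
The farmer must at least cover the railroad's forgone profit from cutting 3→2: 241 = 241.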